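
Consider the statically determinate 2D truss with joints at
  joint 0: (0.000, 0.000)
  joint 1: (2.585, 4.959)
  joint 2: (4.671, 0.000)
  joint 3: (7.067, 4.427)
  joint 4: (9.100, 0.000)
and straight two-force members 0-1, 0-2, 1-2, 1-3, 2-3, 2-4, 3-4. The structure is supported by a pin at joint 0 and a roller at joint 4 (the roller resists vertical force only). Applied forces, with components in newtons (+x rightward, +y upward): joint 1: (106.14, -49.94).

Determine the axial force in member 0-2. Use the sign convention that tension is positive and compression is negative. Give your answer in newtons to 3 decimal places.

N=5 nodes, M=7 members, R=3 reactions → 2N=10, M+R=10
member 0 (0-1): L=5.5923, (cx,cy)=(0.4622,0.8868)
member 1 (0-2): L=4.6710, (cx,cy)=(1.0000,0.0000)
member 2 (1-2): L=5.3799, (cx,cy)=(0.3877,-0.9218)
member 3 (1-3): L=4.5135, (cx,cy)=(0.9930,-0.1179)
member 4 (2-3): L=5.0338, (cx,cy)=(0.4760,0.8795)
member 5 (2-4): L=4.4290, (cx,cy)=(1.0000,0.0000)
member 6 (3-4): L=4.8715, (cx,cy)=(0.4173,-0.9088)
solve A·x = −loads:
  F[0-1] = +24.9074 N (tension)
  F[0-2] = +94.6268 N (tension)
  F[1-2] = -69.4207 N (compression)
  F[1-3] = -68.1848 N (compression)
  F[2-3] = +72.7608 N (tension)
  F[2-4] = +33.0766 N (tension)
  F[3-4] = -79.2585 N (compression)
  Rx@0 = -106.1400 N
  Ry@0 = -22.0867 N
  Ry@4 = +72.0267 N

94.627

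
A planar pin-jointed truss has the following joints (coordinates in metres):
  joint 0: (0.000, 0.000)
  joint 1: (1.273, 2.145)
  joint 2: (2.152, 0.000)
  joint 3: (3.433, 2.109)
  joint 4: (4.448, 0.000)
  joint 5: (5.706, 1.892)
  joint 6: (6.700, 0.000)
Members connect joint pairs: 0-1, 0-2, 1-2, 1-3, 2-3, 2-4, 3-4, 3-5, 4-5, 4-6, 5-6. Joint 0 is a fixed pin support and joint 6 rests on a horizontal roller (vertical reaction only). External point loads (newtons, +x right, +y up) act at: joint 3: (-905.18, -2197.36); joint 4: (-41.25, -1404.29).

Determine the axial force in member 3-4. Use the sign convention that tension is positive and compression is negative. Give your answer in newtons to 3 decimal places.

-199.194

N=7 nodes, M=11 members, R=3 reactions → 2N=14, M+R=14
member 0 (0-1): L=2.4943, (cx,cy)=(0.5104,0.8600)
member 1 (0-2): L=2.1520, (cx,cy)=(1.0000,0.0000)
member 2 (1-2): L=2.3181, (cx,cy)=(0.3792,-0.9253)
member 3 (1-3): L=2.1603, (cx,cy)=(0.9999,-0.0167)
member 4 (2-3): L=2.4676, (cx,cy)=(0.5191,0.8547)
member 5 (2-4): L=2.2960, (cx,cy)=(1.0000,0.0000)
member 6 (3-4): L=2.3405, (cx,cy)=(0.4337,-0.9011)
member 7 (3-5): L=2.2833, (cx,cy)=(0.9955,-0.0950)
member 8 (4-5): L=2.2721, (cx,cy)=(0.5537,0.8327)
member 9 (4-6): L=2.2520, (cx,cy)=(1.0000,0.0000)
member 10 (5-6): L=2.1372, (cx,cy)=(0.4651,-0.8853)
solve A·x = −loads:
  F[0-1] = -2126.1440 N (compression)
  F[0-2] = +138.6747 N (tension)
  F[1-2] = +2009.2293 N (tension)
  F[1-3] = -1847.2350 N (compression)
  F[2-3] = -2175.2653 N (compression)
  F[2-4] = +2029.8087 N (tension)
  F[3-4] = -199.1938 N (compression)
  F[3-5] = -1993.6999 N (compression)
  F[4-5] = +1901.9188 N (tension)
  F[4-6] = +931.6138 N (tension)
  F[5-6] = -2003.0801 N (compression)
  Rx@0 = +946.4300 N
  Ry@0 = +1828.3971 N
  Ry@6 = +1773.2529 N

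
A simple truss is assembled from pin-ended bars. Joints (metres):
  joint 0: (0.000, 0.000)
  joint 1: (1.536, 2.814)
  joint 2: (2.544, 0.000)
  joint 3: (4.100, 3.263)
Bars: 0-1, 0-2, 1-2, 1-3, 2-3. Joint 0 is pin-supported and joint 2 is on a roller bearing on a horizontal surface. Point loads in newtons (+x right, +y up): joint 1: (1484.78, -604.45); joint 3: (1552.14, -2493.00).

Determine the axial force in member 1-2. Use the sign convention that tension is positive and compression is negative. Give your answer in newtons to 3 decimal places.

N=4 nodes, M=5 members, R=3 reactions → 2N=8, M+R=8
member 0 (0-1): L=3.2059, (cx,cy)=(0.4791,0.8778)
member 1 (0-2): L=2.5440, (cx,cy)=(1.0000,0.0000)
member 2 (1-2): L=2.9891, (cx,cy)=(0.3372,-0.9414)
member 3 (1-3): L=2.6030, (cx,cy)=(0.9850,0.1725)
member 4 (2-3): L=3.6150, (cx,cy)=(0.4304,0.9026)
solve A·x = −loads:
  F[0-1] = +5603.4989 N (tension)
  F[0-2] = +352.2032 N (tension)
  F[1-2] = -5310.2693 N (compression)
  F[1-3] = +3036.2097 N (tension)
  F[2-3] = -3342.1651 N (compression)
  Rx@0 = -3036.9200 N
  Ry@0 = -4918.4851 N
  Ry@2 = +8015.9351 N

-5310.269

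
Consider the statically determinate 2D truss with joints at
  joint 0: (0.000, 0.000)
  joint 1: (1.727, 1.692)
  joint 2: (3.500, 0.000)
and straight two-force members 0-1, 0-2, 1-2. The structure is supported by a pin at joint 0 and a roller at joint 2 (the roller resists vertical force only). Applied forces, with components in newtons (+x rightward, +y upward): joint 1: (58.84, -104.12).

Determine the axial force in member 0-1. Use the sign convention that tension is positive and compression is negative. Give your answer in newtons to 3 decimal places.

N=3 nodes, M=3 members, R=3 reactions → 2N=6, M+R=6
member 0 (0-1): L=2.4177, (cx,cy)=(0.7143,0.6998)
member 1 (0-2): L=3.5000, (cx,cy)=(1.0000,0.0000)
member 2 (1-2): L=2.4508, (cx,cy)=(0.7234,-0.6904)
solve A·x = −loads:
  F[0-1] = -34.7216 N (compression)
  F[0-2] = +83.6419 N (tension)
  F[1-2] = -115.6171 N (compression)
  Rx@0 = -58.8400 N
  Ry@0 = +24.2993 N
  Ry@2 = +79.8207 N

-34.722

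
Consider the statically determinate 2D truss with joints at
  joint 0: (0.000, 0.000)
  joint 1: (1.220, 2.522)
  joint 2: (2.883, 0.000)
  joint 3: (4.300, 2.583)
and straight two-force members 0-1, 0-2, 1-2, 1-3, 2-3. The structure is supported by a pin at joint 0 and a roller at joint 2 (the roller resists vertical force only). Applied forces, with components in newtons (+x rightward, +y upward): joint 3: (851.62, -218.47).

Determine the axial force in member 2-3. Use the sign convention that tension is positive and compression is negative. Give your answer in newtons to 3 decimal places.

N=4 nodes, M=5 members, R=3 reactions → 2N=8, M+R=8
member 0 (0-1): L=2.8016, (cx,cy)=(0.4355,0.9002)
member 1 (0-2): L=2.8830, (cx,cy)=(1.0000,0.0000)
member 2 (1-2): L=3.0209, (cx,cy)=(0.5505,-0.8348)
member 3 (1-3): L=3.0806, (cx,cy)=(0.9998,0.0198)
member 4 (2-3): L=2.9461, (cx,cy)=(0.4810,0.8767)
solve A·x = −loads:
  F[0-1] = +966.8697 N (tension)
  F[0-2] = +430.5796 N (tension)
  F[1-2] = -1019.2710 N (compression)
  F[1-3] = +982.3332 N (tension)
  F[2-3] = -271.3711 N (compression)
  Rx@0 = -851.6200 N
  Ry@0 = -870.3803 N
  Ry@2 = +1088.8503 N

-271.371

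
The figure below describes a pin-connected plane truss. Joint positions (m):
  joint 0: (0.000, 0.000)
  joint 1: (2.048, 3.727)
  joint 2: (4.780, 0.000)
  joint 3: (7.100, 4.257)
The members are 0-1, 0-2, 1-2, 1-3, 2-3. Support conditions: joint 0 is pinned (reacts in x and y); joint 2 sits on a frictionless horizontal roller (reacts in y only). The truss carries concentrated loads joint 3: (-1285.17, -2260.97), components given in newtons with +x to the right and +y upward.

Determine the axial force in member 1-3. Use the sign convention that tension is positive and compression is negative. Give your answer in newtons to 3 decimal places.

-56.497

N=4 nodes, M=5 members, R=3 reactions → 2N=8, M+R=8
member 0 (0-1): L=4.2526, (cx,cy)=(0.4816,0.8764)
member 1 (0-2): L=4.7800, (cx,cy)=(1.0000,0.0000)
member 2 (1-2): L=4.6211, (cx,cy)=(0.5912,-0.8065)
member 3 (1-3): L=5.0797, (cx,cy)=(0.9945,0.1043)
member 4 (2-3): L=4.8481, (cx,cy)=(0.4785,0.8781)
solve A·x = −loads:
  F[0-1] = -53.8334 N (compression)
  F[0-2] = -1259.2447 N (compression)
  F[1-2] = +51.1888 N (tension)
  F[1-3] = -56.4967 N (compression)
  F[2-3] = -2568.2213 N (compression)
  Rx@0 = +1285.1700 N
  Ry@0 = +47.1796 N
  Ry@2 = +2213.7904 N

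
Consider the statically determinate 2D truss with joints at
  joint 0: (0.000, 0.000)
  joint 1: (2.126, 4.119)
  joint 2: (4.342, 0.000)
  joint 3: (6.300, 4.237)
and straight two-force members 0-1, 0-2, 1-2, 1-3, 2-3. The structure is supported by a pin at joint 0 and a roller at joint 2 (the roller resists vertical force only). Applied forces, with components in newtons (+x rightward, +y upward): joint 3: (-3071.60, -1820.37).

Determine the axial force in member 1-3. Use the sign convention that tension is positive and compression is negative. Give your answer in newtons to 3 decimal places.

N=4 nodes, M=5 members, R=3 reactions → 2N=8, M+R=8
member 0 (0-1): L=4.6353, (cx,cy)=(0.4587,0.8886)
member 1 (0-2): L=4.3420, (cx,cy)=(1.0000,0.0000)
member 2 (1-2): L=4.6773, (cx,cy)=(0.4738,-0.8806)
member 3 (1-3): L=4.1757, (cx,cy)=(0.9996,0.0283)
member 4 (2-3): L=4.6675, (cx,cy)=(0.4195,0.9078)
solve A·x = −loads:
  F[0-1] = -2449.2451 N (compression)
  F[0-2] = -1948.2441 N (compression)
  F[1-2] = +2398.8709 N (tension)
  F[1-3] = -2260.7983 N (compression)
  F[2-3] = -1934.9661 N (compression)
  Rx@0 = +3071.6000 N
  Ry@0 = +2176.4359 N
  Ry@2 = -356.0659 N

-2260.798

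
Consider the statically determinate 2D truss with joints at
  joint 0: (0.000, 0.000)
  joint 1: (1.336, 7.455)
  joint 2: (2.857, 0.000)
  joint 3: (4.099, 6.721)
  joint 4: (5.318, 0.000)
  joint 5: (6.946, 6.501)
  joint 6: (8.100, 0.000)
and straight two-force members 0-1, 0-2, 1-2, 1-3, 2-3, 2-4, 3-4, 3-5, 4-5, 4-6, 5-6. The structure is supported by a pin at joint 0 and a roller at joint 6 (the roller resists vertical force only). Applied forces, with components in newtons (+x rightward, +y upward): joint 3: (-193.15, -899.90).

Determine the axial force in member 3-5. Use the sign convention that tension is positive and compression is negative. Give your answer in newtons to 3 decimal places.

N=7 nodes, M=11 members, R=3 reactions → 2N=14, M+R=14
member 0 (0-1): L=7.5738, (cx,cy)=(0.1764,0.9843)
member 1 (0-2): L=2.8570, (cx,cy)=(1.0000,0.0000)
member 2 (1-2): L=7.6086, (cx,cy)=(0.1999,-0.9798)
member 3 (1-3): L=2.8588, (cx,cy)=(0.9665,-0.2567)
member 4 (2-3): L=6.8348, (cx,cy)=(0.1817,0.9834)
member 5 (2-4): L=2.4610, (cx,cy)=(1.0000,0.0000)
member 6 (3-4): L=6.8307, (cx,cy)=(0.1785,-0.9839)
member 7 (3-5): L=2.8555, (cx,cy)=(0.9970,-0.0770)
member 8 (4-5): L=6.7017, (cx,cy)=(0.2429,0.9700)
member 9 (4-6): L=2.7820, (cx,cy)=(1.0000,0.0000)
member 10 (5-6): L=6.6026, (cx,cy)=(0.1748,-0.9846)
solve A·x = −loads:
  F[0-1] = -614.4076 N (compression)
  F[0-2] = -84.7695 N (compression)
  F[1-2] = +683.6713 N (tension)
  F[1-3] = -253.5499 N (compression)
  F[2-3] = -681.2131 N (compression)
  F[2-4] = +175.6886 N (tension)
  F[3-4] = -290.2117 N (compression)
  F[3-5] = -124.2667 N (compression)
  F[4-5] = +294.3706 N (tension)
  F[4-6] = +52.3883 N (tension)
  F[5-6] = -299.7407 N (compression)
  Rx@0 = +193.1500 N
  Ry@0 = +604.7730 N
  Ry@6 = +295.1270 N

-124.267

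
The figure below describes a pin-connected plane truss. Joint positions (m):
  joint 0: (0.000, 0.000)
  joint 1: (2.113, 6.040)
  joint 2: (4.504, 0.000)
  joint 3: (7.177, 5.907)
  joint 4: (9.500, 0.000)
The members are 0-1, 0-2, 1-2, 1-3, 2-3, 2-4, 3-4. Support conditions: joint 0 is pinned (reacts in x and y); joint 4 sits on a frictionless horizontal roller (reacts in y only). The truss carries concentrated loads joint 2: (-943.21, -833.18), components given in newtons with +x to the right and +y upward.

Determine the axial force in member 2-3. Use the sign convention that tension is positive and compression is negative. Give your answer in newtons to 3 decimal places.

N=5 nodes, M=7 members, R=3 reactions → 2N=10, M+R=10
member 0 (0-1): L=6.3989, (cx,cy)=(0.3302,0.9439)
member 1 (0-2): L=4.5040, (cx,cy)=(1.0000,0.0000)
member 2 (1-2): L=6.4960, (cx,cy)=(0.3681,-0.9298)
member 3 (1-3): L=5.0657, (cx,cy)=(0.9997,-0.0263)
member 4 (2-3): L=6.4836, (cx,cy)=(0.4123,0.9111)
member 5 (2-4): L=4.9960, (cx,cy)=(1.0000,0.0000)
member 6 (3-4): L=6.3474, (cx,cy)=(0.3660,-0.9306)
solve A·x = −loads:
  F[0-1] = -464.2035 N (compression)
  F[0-2] = -789.9248 N (compression)
  F[1-2] = +480.5738 N (tension)
  F[1-3] = -330.2842 N (compression)
  F[2-3] = +424.0582 N (tension)
  F[2-4] = +155.3445 N (tension)
  F[3-4] = -424.4629 N (compression)
  Rx@0 = +943.2100 N
  Ry@0 = +438.1650 N
  Ry@4 = +395.0150 N

424.058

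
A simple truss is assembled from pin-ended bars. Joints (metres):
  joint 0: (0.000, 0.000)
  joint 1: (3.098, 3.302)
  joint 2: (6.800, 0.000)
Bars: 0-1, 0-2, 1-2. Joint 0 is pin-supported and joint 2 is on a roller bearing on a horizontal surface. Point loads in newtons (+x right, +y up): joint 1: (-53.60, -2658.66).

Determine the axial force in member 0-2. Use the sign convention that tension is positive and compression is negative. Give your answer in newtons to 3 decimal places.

1328.804

N=3 nodes, M=3 members, R=3 reactions → 2N=6, M+R=6
member 0 (0-1): L=4.5278, (cx,cy)=(0.6842,0.7293)
member 1 (0-2): L=6.8000, (cx,cy)=(1.0000,0.0000)
member 2 (1-2): L=4.9606, (cx,cy)=(0.7463,-0.6656)
solve A·x = −loads:
  F[0-1] = -2020.4072 N (compression)
  F[0-2] = +1328.8035 N (tension)
  F[1-2] = -1780.5845 N (compression)
  Rx@0 = +53.6000 N
  Ry@0 = +1473.4333 N
  Ry@2 = +1185.2267 N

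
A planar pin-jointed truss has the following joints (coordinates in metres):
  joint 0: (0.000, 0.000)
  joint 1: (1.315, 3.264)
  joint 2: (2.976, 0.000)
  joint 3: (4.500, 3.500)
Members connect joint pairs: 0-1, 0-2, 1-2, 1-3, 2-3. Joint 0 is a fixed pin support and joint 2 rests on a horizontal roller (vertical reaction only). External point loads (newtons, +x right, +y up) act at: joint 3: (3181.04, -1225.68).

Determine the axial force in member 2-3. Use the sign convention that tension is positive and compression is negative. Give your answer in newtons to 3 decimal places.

-1647.056

N=4 nodes, M=5 members, R=3 reactions → 2N=8, M+R=8
member 0 (0-1): L=3.5189, (cx,cy)=(0.3737,0.9276)
member 1 (0-2): L=2.9760, (cx,cy)=(1.0000,0.0000)
member 2 (1-2): L=3.6623, (cx,cy)=(0.4535,-0.8912)
member 3 (1-3): L=3.1937, (cx,cy)=(0.9973,0.0739)
member 4 (2-3): L=3.8174, (cx,cy)=(0.3992,0.9169)
solve A·x = −loads:
  F[0-1] = +4710.0388 N (tension)
  F[0-2] = +1420.9346 N (tension)
  F[1-2] = -4582.8199 N (compression)
  F[1-3] = +3849.1078 N (tension)
  F[2-3] = -1647.0561 N (compression)
  Rx@0 = -3181.0400 N
  Ry@0 = -4368.8092 N
  Ry@2 = +5594.4892 N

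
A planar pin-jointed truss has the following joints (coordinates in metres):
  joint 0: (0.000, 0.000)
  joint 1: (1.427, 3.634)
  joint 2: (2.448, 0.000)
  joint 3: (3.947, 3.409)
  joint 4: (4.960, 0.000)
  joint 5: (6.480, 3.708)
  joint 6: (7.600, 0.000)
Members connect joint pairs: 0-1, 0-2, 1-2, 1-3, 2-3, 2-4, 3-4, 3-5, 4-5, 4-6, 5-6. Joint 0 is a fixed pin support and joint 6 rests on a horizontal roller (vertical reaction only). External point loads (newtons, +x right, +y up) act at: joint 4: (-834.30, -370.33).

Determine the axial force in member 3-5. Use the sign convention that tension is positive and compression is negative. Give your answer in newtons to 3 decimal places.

N=7 nodes, M=11 members, R=3 reactions → 2N=14, M+R=14
member 0 (0-1): L=3.9041, (cx,cy)=(0.3655,0.9308)
member 1 (0-2): L=2.4480, (cx,cy)=(1.0000,0.0000)
member 2 (1-2): L=3.7747, (cx,cy)=(0.2705,-0.9627)
member 3 (1-3): L=2.5300, (cx,cy)=(0.9960,-0.0889)
member 4 (2-3): L=3.7240, (cx,cy)=(0.4025,0.9154)
member 5 (2-4): L=2.5120, (cx,cy)=(1.0000,0.0000)
member 6 (3-4): L=3.5563, (cx,cy)=(0.2848,-0.9586)
member 7 (3-5): L=2.5506, (cx,cy)=(0.9931,0.1172)
member 8 (4-5): L=4.0075, (cx,cy)=(0.3793,0.9253)
member 9 (4-6): L=2.6400, (cx,cy)=(1.0000,0.0000)
member 10 (5-6): L=3.8735, (cx,cy)=(0.2891,-0.9573)
solve A·x = −loads:
  F[0-1] = -138.2036 N (compression)
  F[0-2] = -783.7852 N (compression)
  F[1-2] = +141.8654 N (tension)
  F[1-3] = -89.2408 N (compression)
  F[2-3] = -149.1980 N (compression)
  F[2-4] = -685.3573 N (compression)
  F[3-4] = +111.9328 N (tension)
  F[3-5] = -182.0817 N (compression)
  F[4-5] = +284.2762 N (tension)
  F[4-6] = +73.0021 N (tension)
  F[5-6] = -252.4736 N (compression)
  Rx@0 = +834.3000 N
  Ry@0 = +128.6409 N
  Ry@6 = +241.6891 N

-182.082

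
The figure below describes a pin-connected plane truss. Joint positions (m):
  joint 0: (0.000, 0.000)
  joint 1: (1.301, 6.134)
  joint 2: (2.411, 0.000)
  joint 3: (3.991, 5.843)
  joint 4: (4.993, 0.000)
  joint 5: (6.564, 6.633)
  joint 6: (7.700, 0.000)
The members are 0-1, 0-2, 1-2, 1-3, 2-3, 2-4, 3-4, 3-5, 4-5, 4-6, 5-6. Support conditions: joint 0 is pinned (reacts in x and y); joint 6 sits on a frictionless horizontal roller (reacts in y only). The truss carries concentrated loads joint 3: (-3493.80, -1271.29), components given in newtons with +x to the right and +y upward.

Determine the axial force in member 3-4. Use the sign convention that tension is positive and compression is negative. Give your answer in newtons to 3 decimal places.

2294.510

N=7 nodes, M=11 members, R=3 reactions → 2N=14, M+R=14
member 0 (0-1): L=6.2705, (cx,cy)=(0.2075,0.9782)
member 1 (0-2): L=2.4110, (cx,cy)=(1.0000,0.0000)
member 2 (1-2): L=6.2336, (cx,cy)=(0.1781,-0.9840)
member 3 (1-3): L=2.7057, (cx,cy)=(0.9942,-0.1076)
member 4 (2-3): L=6.0529, (cx,cy)=(0.2610,0.9653)
member 5 (2-4): L=2.5820, (cx,cy)=(1.0000,0.0000)
member 6 (3-4): L=5.9283, (cx,cy)=(0.1690,-0.9856)
member 7 (3-5): L=2.6915, (cx,cy)=(0.9560,0.2935)
member 8 (4-5): L=6.8165, (cx,cy)=(0.2305,0.9731)
member 9 (4-6): L=2.7070, (cx,cy)=(1.0000,0.0000)
member 10 (5-6): L=6.7296, (cx,cy)=(0.1688,-0.9856)
solve A·x = −loads:
  F[0-1] = -3336.1681 N (compression)
  F[0-2] = -2801.6082 N (compression)
  F[1-2] = +3460.4106 N (tension)
  F[1-3] = -1316.0087 N (compression)
  F[2-3] = -3527.4042 N (compression)
  F[2-4] = -1264.6528 N (compression)
  F[3-4] = +2294.5104 N (tension)
  F[3-5] = +917.2336 N (tension)
  F[4-5] = -2324.0636 N (compression)
  F[4-6] = -341.2076 N (compression)
  F[5-6] = +2021.2871 N (tension)
  Rx@0 = +3493.8000 N
  Ry@0 = +3263.5699 N
  Ry@6 = -1992.2799 N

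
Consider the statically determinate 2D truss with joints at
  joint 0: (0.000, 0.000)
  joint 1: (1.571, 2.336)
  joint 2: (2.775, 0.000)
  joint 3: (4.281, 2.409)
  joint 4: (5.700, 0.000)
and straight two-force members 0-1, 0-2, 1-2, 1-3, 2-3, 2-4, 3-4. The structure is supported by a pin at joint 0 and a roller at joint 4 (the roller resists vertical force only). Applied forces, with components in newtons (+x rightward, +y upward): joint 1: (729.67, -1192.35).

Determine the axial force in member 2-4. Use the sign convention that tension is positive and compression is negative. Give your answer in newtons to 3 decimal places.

369.721

N=5 nodes, M=7 members, R=3 reactions → 2N=10, M+R=10
member 0 (0-1): L=2.8151, (cx,cy)=(0.5581,0.8298)
member 1 (0-2): L=2.7750, (cx,cy)=(1.0000,0.0000)
member 2 (1-2): L=2.6280, (cx,cy)=(0.4581,-0.8889)
member 3 (1-3): L=2.7110, (cx,cy)=(0.9996,0.0269)
member 4 (2-3): L=2.8410, (cx,cy)=(0.5301,0.8479)
member 5 (2-4): L=2.9250, (cx,cy)=(1.0000,0.0000)
member 6 (3-4): L=2.7959, (cx,cy)=(0.5075,-0.8616)
solve A·x = −loads:
  F[0-1] = -680.5049 N (compression)
  F[0-2] = +1109.4303 N (tension)
  F[1-2] = -729.6208 N (compression)
  F[1-3] = -775.4438 N (compression)
  F[2-3] = +764.8497 N (tension)
  F[2-4] = +369.7205 N (tension)
  F[3-4] = -728.4619 N (compression)
  Rx@0 = -729.6700 N
  Ry@0 = +564.6849 N
  Ry@4 = +627.6651 N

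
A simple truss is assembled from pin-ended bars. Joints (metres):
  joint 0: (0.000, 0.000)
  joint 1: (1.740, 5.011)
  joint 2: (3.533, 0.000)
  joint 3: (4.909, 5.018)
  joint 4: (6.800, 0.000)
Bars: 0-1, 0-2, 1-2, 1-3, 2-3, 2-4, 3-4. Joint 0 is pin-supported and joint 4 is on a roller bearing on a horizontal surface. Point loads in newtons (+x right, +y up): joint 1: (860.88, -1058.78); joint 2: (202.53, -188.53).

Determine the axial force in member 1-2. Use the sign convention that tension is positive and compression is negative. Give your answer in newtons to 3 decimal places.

-866.857

N=5 nodes, M=7 members, R=3 reactions → 2N=10, M+R=10
member 0 (0-1): L=5.3045, (cx,cy)=(0.3280,0.9447)
member 1 (0-2): L=3.5330, (cx,cy)=(1.0000,0.0000)
member 2 (1-2): L=5.3221, (cx,cy)=(0.3369,-0.9415)
member 3 (1-3): L=3.1690, (cx,cy)=(1.0000,0.0022)
member 4 (2-3): L=5.2032, (cx,cy)=(0.2645,0.9644)
member 5 (2-4): L=3.2670, (cx,cy)=(1.0000,0.0000)
member 6 (3-4): L=5.3625, (cx,cy)=(0.3526,-0.9358)
solve A·x = −loads:
  F[0-1] = -258.3357 N (compression)
  F[0-2] = +1148.1501 N (tension)
  F[1-2] = -866.8566 N (compression)
  F[1-3] = -653.5814 N (compression)
  F[2-3] = +1041.8008 N (tension)
  F[2-4] = +378.0749 N (tension)
  F[3-4] = -1072.1416 N (compression)
  Rx@0 = -1063.4100 N
  Ry@0 = +244.0419 N
  Ry@4 = +1003.2681 N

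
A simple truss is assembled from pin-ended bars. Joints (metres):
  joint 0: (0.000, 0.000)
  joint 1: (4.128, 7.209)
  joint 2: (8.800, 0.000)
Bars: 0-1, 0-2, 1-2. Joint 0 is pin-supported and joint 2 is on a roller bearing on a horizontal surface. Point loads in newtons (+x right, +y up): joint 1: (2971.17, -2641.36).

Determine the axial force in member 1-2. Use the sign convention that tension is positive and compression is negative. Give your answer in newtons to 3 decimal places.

N=3 nodes, M=3 members, R=3 reactions → 2N=6, M+R=6
member 0 (0-1): L=8.3072, (cx,cy)=(0.4969,0.8678)
member 1 (0-2): L=8.8000, (cx,cy)=(1.0000,0.0000)
member 2 (1-2): L=8.5905, (cx,cy)=(0.5439,-0.8392)
solve A·x = −loads:
  F[0-1] = +1188.8407 N (tension)
  F[0-2] = +2380.4154 N (tension)
  F[1-2] = -4376.9345 N (compression)
  Rx@0 = -2971.1700 N
  Ry@0 = -1031.6739 N
  Ry@2 = +3673.0339 N

-4376.935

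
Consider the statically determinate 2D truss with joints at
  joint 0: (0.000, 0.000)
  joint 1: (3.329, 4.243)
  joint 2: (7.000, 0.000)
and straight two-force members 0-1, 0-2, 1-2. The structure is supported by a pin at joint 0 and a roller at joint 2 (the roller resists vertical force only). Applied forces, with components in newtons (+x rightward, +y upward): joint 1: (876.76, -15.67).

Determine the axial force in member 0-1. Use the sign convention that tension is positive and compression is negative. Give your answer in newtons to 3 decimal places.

N=3 nodes, M=3 members, R=3 reactions → 2N=6, M+R=6
member 0 (0-1): L=5.3931, (cx,cy)=(0.6173,0.7867)
member 1 (0-2): L=7.0000, (cx,cy)=(1.0000,0.0000)
member 2 (1-2): L=5.6106, (cx,cy)=(0.6543,-0.7562)
solve A·x = −loads:
  F[0-1] = +665.0455 N (tension)
  F[0-2] = +466.2456 N (tension)
  F[1-2] = -712.5950 N (compression)
  Rx@0 = -876.7600 N
  Ry@0 = -523.2240 N
  Ry@2 = +538.8940 N

665.045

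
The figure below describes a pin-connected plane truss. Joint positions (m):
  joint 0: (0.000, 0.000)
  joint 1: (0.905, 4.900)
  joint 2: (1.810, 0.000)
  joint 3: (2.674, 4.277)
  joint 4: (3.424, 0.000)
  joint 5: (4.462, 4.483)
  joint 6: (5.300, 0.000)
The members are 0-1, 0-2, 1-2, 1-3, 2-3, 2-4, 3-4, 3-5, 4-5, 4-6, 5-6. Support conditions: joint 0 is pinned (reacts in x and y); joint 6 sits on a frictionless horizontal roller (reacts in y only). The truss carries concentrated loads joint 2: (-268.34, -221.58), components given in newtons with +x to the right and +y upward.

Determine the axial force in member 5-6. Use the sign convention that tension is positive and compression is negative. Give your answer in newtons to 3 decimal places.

-76.982

N=7 nodes, M=11 members, R=3 reactions → 2N=14, M+R=14
member 0 (0-1): L=4.9829, (cx,cy)=(0.1816,0.9834)
member 1 (0-2): L=1.8100, (cx,cy)=(1.0000,0.0000)
member 2 (1-2): L=4.9829, (cx,cy)=(0.1816,-0.9834)
member 3 (1-3): L=1.8755, (cx,cy)=(0.9432,-0.3322)
member 4 (2-3): L=4.3634, (cx,cy)=(0.1980,0.9802)
member 5 (2-4): L=1.6140, (cx,cy)=(1.0000,0.0000)
member 6 (3-4): L=4.3423, (cx,cy)=(0.1727,-0.9850)
member 7 (3-5): L=1.7998, (cx,cy)=(0.9934,0.1145)
member 8 (4-5): L=4.6016, (cx,cy)=(0.2256,0.9742)
member 9 (4-6): L=1.8760, (cx,cy)=(1.0000,0.0000)
member 10 (5-6): L=4.5607, (cx,cy)=(0.1837,-0.9830)
solve A·x = −loads:
  F[0-1] = -148.3761 N (compression)
  F[0-2] = -241.3916 N (compression)
  F[1-2] = +169.0211 N (tension)
  F[1-3] = -61.1168 N (compression)
  F[2-3] = +56.4885 N (tension)
  F[2-4] = +46.4610 N (tension)
  F[3-4] = -80.6318 N (compression)
  F[3-5] = -32.7494 N (compression)
  F[4-5] = +81.5211 N (tension)
  F[4-6] = +14.1452 N (tension)
  F[5-6] = -76.9824 N (compression)
  Rx@0 = +268.3400 N
  Ry@0 = +145.9083 N
  Ry@6 = +75.6717 N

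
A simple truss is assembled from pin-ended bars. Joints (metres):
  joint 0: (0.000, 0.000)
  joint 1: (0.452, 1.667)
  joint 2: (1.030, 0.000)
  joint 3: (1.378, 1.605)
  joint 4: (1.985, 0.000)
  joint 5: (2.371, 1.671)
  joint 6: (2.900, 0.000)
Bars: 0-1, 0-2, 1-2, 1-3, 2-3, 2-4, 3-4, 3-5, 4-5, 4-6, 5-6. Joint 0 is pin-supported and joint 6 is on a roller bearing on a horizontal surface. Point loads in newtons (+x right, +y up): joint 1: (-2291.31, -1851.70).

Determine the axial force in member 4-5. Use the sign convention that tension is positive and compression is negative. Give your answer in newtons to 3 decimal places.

-1094.599

N=7 nodes, M=11 members, R=3 reactions → 2N=14, M+R=14
member 0 (0-1): L=1.7272, (cx,cy)=(0.2617,0.9652)
member 1 (0-2): L=1.0300, (cx,cy)=(1.0000,0.0000)
member 2 (1-2): L=1.7644, (cx,cy)=(0.3276,-0.9448)
member 3 (1-3): L=0.9281, (cx,cy)=(0.9978,-0.0668)
member 4 (2-3): L=1.6423, (cx,cy)=(0.2119,0.9773)
member 5 (2-4): L=0.9550, (cx,cy)=(1.0000,0.0000)
member 6 (3-4): L=1.7159, (cx,cy)=(0.3537,-0.9353)
member 7 (3-5): L=0.9952, (cx,cy)=(0.9978,0.0663)
member 8 (4-5): L=1.7150, (cx,cy)=(0.2251,0.9743)
member 9 (4-6): L=0.9150, (cx,cy)=(1.0000,0.0000)
member 10 (5-6): L=1.7527, (cx,cy)=(0.3018,-0.9534)
solve A·x = −loads:
  F[0-1] = -2984.1969 N (compression)
  F[0-2] = -1510.3564 N (compression)
  F[1-2] = +1004.8649 N (tension)
  F[1-3] = +1183.8101 N (tension)
  F[2-3] = -971.4745 N (compression)
  F[2-4] = -975.3113 N (compression)
  F[3-4] = +1140.2377 N (tension)
  F[3-5] = +573.2249 N (tension)
  F[4-5] = -1094.5993 N (compression)
  F[4-6] = -325.5988 N (compression)
  F[5-6] = +1078.8065 N (tension)
  Rx@0 = +2291.3100 N
  Ry@0 = +2880.1984 N
  Ry@6 = -1028.4984 N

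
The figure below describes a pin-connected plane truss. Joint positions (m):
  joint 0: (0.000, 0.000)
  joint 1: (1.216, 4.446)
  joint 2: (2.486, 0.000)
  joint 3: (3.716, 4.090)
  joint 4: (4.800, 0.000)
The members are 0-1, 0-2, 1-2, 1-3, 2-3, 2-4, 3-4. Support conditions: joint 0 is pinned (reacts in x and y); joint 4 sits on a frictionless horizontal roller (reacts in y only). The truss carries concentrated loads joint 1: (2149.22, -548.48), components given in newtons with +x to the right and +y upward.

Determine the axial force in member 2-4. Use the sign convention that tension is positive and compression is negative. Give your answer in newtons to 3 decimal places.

N=5 nodes, M=7 members, R=3 reactions → 2N=10, M+R=10
member 0 (0-1): L=4.6093, (cx,cy)=(0.2638,0.9646)
member 1 (0-2): L=2.4860, (cx,cy)=(1.0000,0.0000)
member 2 (1-2): L=4.6238, (cx,cy)=(0.2747,-0.9615)
member 3 (1-3): L=2.5252, (cx,cy)=(0.9900,-0.1410)
member 4 (2-3): L=4.2709, (cx,cy)=(0.2880,0.9576)
member 5 (2-4): L=2.3140, (cx,cy)=(1.0000,0.0000)
member 6 (3-4): L=4.2312, (cx,cy)=(0.2562,-0.9666)
solve A·x = −loads:
  F[0-1] = +1639.2567 N (tension)
  F[0-2] = +1716.7596 N (tension)
  F[1-2] = -2043.7329 N (compression)
  F[1-3] = -1167.0756 N (compression)
  F[2-3] = +2052.0722 N (tension)
  F[2-4] = +564.4389 N (tension)
  F[3-4] = -2203.1925 N (compression)
  Rx@0 = -2149.2200 N
  Ry@0 = -1581.1833 N
  Ry@4 = +2129.6633 N

564.439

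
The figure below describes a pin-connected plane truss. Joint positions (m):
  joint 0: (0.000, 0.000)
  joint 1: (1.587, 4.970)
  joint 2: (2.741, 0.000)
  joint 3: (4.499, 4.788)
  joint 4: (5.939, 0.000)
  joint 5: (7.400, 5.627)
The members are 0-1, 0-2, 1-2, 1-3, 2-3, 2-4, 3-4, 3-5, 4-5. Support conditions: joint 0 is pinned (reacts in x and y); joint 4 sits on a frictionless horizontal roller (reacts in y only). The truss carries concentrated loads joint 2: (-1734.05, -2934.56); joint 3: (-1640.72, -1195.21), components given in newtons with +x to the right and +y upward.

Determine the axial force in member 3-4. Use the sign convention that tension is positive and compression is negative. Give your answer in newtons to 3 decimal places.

-978.507

N=6 nodes, M=9 members, R=3 reactions → 2N=12, M+R=12
member 0 (0-1): L=5.2172, (cx,cy)=(0.3042,0.9526)
member 1 (0-2): L=2.7410, (cx,cy)=(1.0000,0.0000)
member 2 (1-2): L=5.1022, (cx,cy)=(0.2262,-0.9741)
member 3 (1-3): L=2.9177, (cx,cy)=(0.9981,-0.0624)
member 4 (2-3): L=5.1005, (cx,cy)=(0.3447,0.9387)
member 5 (2-4): L=3.1980, (cx,cy)=(1.0000,0.0000)
member 6 (3-4): L=4.9999, (cx,cy)=(0.2880,-0.9576)
member 7 (3-5): L=3.0199, (cx,cy)=(0.9606,0.2778)
member 8 (4-5): L=5.8136, (cx,cy)=(0.2513,0.9679)
solve A·x = −loads:
  F[0-1] = -3351.5440 N (compression)
  F[0-2] = -2355.2822 N (compression)
  F[1-2] = +3392.3032 N (tension)
  F[1-3] = -1790.2324 N (compression)
  F[2-3] = -393.9778 N (compression)
  F[2-4] = +281.8181 N (tension)
  F[3-4] = -978.5066 N (compression)
  F[3-5] = -0.0000 N (compression)
  F[4-5] = +0.0000 N (tension)
  Rx@0 = +3374.7700 N
  Ry@0 = +3192.7248 N
  Ry@4 = +937.0452 N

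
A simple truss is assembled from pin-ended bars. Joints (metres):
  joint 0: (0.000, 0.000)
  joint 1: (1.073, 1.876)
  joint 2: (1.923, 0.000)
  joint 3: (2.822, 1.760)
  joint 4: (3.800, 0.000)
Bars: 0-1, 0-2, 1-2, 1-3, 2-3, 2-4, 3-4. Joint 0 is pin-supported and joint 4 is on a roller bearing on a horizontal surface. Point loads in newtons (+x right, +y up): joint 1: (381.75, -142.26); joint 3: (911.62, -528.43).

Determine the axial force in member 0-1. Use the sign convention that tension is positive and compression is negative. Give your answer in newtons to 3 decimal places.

429.237

N=5 nodes, M=7 members, R=3 reactions → 2N=10, M+R=10
member 0 (0-1): L=2.1612, (cx,cy)=(0.4965,0.8680)
member 1 (0-2): L=1.9230, (cx,cy)=(1.0000,0.0000)
member 2 (1-2): L=2.0596, (cx,cy)=(0.4127,-0.9109)
member 3 (1-3): L=1.7528, (cx,cy)=(0.9978,-0.0662)
member 4 (2-3): L=1.9763, (cx,cy)=(0.4549,0.8905)
member 5 (2-4): L=1.8770, (cx,cy)=(1.0000,0.0000)
member 6 (3-4): L=2.0135, (cx,cy)=(0.4857,-0.8741)
solve A·x = −loads:
  F[0-1] = +429.2370 N (tension)
  F[0-2] = +1080.2591 N (tension)
  F[1-2] = -570.0917 N (compression)
  F[1-3] = +66.7871 N (tension)
  F[2-3] = +583.0972 N (tension)
  F[2-4] = +579.7353 N (tension)
  F[3-4] = -1193.5408 N (compression)
  Rx@0 = -1293.3700 N
  Ry@0 = -372.5965 N
  Ry@4 = +1043.2865 N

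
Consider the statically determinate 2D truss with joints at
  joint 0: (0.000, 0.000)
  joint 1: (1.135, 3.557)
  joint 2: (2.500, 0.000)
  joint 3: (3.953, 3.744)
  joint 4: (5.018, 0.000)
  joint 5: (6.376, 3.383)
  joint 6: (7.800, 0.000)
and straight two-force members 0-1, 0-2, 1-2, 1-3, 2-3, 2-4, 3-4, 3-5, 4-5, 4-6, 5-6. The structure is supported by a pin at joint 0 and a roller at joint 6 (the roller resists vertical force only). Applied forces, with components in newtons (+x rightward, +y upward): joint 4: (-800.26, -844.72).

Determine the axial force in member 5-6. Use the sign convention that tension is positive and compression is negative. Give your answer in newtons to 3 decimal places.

N=7 nodes, M=11 members, R=3 reactions → 2N=14, M+R=14
member 0 (0-1): L=3.7337, (cx,cy)=(0.3040,0.9527)
member 1 (0-2): L=2.5000, (cx,cy)=(1.0000,0.0000)
member 2 (1-2): L=3.8099, (cx,cy)=(0.3583,-0.9336)
member 3 (1-3): L=2.8242, (cx,cy)=(0.9978,0.0662)
member 4 (2-3): L=4.0161, (cx,cy)=(0.3618,0.9323)
member 5 (2-4): L=2.5180, (cx,cy)=(1.0000,0.0000)
member 6 (3-4): L=3.8925, (cx,cy)=(0.2736,-0.9618)
member 7 (3-5): L=2.4497, (cx,cy)=(0.9891,-0.1474)
member 8 (4-5): L=3.6454, (cx,cy)=(0.3725,0.9280)
member 9 (4-6): L=2.7820, (cx,cy)=(1.0000,0.0000)
member 10 (5-6): L=3.6705, (cx,cy)=(0.3880,-0.9217)
solve A·x = −loads:
  F[0-1] = -316.2498 N (compression)
  F[0-2] = -704.1237 N (compression)
  F[1-2] = +308.0288 N (tension)
  F[1-3] = -206.9496 N (compression)
  F[2-3] = -308.4779 N (compression)
  F[2-4] = -482.1581 N (compression)
  F[3-4] = +378.5526 N (tension)
  F[3-5] = -426.3288 N (compression)
  F[4-5] = +517.8883 N (tension)
  F[4-6] = +228.7477 N (tension)
  F[5-6] = -589.6175 N (compression)
  Rx@0 = +800.2600 N
  Ry@0 = +301.2835 N
  Ry@6 = +543.4365 N

-589.618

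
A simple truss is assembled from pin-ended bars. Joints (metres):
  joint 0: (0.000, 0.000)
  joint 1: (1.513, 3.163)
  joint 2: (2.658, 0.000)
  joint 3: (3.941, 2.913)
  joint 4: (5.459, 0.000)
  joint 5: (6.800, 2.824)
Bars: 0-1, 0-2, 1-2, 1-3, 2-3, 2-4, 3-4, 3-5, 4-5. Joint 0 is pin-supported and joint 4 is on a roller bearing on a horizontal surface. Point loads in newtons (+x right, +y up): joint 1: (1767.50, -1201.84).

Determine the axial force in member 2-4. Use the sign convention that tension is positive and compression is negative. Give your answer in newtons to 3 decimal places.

707.257

N=6 nodes, M=9 members, R=3 reactions → 2N=12, M+R=12
member 0 (0-1): L=3.5062, (cx,cy)=(0.4315,0.9021)
member 1 (0-2): L=2.6580, (cx,cy)=(1.0000,0.0000)
member 2 (1-2): L=3.3639, (cx,cy)=(0.3404,-0.9403)
member 3 (1-3): L=2.4408, (cx,cy)=(0.9947,-0.1024)
member 4 (2-3): L=3.1830, (cx,cy)=(0.4031,0.9152)
member 5 (2-4): L=2.8010, (cx,cy)=(1.0000,0.0000)
member 6 (3-4): L=3.2848, (cx,cy)=(0.4621,-0.8868)
member 7 (3-5): L=2.8604, (cx,cy)=(0.9995,-0.0311)
member 8 (4-5): L=3.1262, (cx,cy)=(0.4290,0.9033)
solve A·x = −loads:
  F[0-1] = +172.2258 N (tension)
  F[0-2] = +1693.1818 N (tension)
  F[1-2] = -1306.6890 N (compression)
  F[1-3] = -1255.0084 N (compression)
  F[2-3] = +1342.5564 N (tension)
  F[2-4] = +707.2566 N (tension)
  F[3-4] = -1530.4311 N (compression)
  F[3-5] = -0.0000 N (compression)
  F[4-5] = +0.0000 N (tension)
  Rx@0 = -1767.5000 N
  Ry@0 = -155.3658 N
  Ry@4 = +1357.2058 N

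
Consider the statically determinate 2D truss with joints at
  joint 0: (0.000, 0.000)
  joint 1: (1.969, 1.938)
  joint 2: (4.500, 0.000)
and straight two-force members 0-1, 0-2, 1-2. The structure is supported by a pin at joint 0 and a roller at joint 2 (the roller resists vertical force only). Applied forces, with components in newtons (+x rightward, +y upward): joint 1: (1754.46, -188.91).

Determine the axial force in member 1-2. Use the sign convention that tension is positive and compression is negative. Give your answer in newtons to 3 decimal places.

N=3 nodes, M=3 members, R=3 reactions → 2N=6, M+R=6
member 0 (0-1): L=2.7628, (cx,cy)=(0.7127,0.7015)
member 1 (0-2): L=4.5000, (cx,cy)=(1.0000,0.0000)
member 2 (1-2): L=3.1878, (cx,cy)=(0.7940,-0.6080)
solve A·x = −loads:
  F[0-1] = +925.6735 N (tension)
  F[0-2] = +1094.7372 N (tension)
  F[1-2] = -1378.8060 N (compression)
  Rx@0 = -1754.4600 N
  Ry@0 = -649.3361 N
  Ry@2 = +838.2461 N

-1378.806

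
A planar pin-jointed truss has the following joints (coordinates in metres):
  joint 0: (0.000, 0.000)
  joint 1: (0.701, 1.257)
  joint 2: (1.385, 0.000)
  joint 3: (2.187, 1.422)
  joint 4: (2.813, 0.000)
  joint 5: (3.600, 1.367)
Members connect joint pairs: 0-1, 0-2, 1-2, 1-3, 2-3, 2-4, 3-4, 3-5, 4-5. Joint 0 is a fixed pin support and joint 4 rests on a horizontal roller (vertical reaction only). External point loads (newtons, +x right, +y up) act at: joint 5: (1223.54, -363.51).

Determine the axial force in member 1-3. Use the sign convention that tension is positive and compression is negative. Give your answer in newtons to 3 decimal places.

N=6 nodes, M=9 members, R=3 reactions → 2N=12, M+R=12
member 0 (0-1): L=1.4393, (cx,cy)=(0.4871,0.8734)
member 1 (0-2): L=1.3850, (cx,cy)=(1.0000,0.0000)
member 2 (1-2): L=1.4311, (cx,cy)=(0.4780,-0.8784)
member 3 (1-3): L=1.4951, (cx,cy)=(0.9939,0.1104)
member 4 (2-3): L=1.6326, (cx,cy)=(0.4912,0.8710)
member 5 (2-4): L=1.4280, (cx,cy)=(1.0000,0.0000)
member 6 (3-4): L=1.5537, (cx,cy)=(0.4029,-0.9152)
member 7 (3-5): L=1.4141, (cx,cy)=(0.9992,-0.0389)
member 8 (4-5): L=1.5774, (cx,cy)=(0.4989,0.8666)
solve A·x = −loads:
  F[0-1] = +797.2447 N (tension)
  F[0-2] = +835.2355 N (tension)
  F[1-2] = -701.2451 N (compression)
  F[1-3] = +727.9253 N (tension)
  F[2-3] = +707.1681 N (tension)
  F[2-4] = +152.6648 N (tension)
  F[3-4] = -820.3738 N (compression)
  F[3-5] = +1402.4742 N (tension)
  F[4-5] = -356.5048 N (compression)
  Rx@0 = -1223.5400 N
  Ry@0 = -696.2892 N
  Ry@4 = +1059.7992 N

727.925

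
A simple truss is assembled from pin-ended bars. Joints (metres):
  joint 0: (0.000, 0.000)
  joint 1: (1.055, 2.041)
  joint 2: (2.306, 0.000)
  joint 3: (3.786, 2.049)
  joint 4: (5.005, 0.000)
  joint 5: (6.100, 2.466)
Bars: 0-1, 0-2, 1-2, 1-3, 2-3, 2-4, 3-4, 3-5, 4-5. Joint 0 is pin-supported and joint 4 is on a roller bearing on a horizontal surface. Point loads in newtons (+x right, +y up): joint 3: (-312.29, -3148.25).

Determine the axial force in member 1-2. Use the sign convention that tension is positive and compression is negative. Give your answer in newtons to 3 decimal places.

1045.837

N=6 nodes, M=9 members, R=3 reactions → 2N=12, M+R=12
member 0 (0-1): L=2.2975, (cx,cy)=(0.4592,0.8883)
member 1 (0-2): L=2.3060, (cx,cy)=(1.0000,0.0000)
member 2 (1-2): L=2.3939, (cx,cy)=(0.5226,-0.8526)
member 3 (1-3): L=2.7310, (cx,cy)=(1.0000,0.0029)
member 4 (2-3): L=2.5276, (cx,cy)=(0.5855,0.8106)
member 5 (2-4): L=2.6990, (cx,cy)=(1.0000,0.0000)
member 6 (3-4): L=2.3842, (cx,cy)=(0.5113,-0.8594)
member 7 (3-5): L=2.3513, (cx,cy)=(0.9841,0.1774)
member 8 (4-5): L=2.6982, (cx,cy)=(0.4058,0.9139)
solve A·x = −loads:
  F[0-1] = -1007.0751 N (compression)
  F[0-2] = +150.1449 N (tension)
  F[1-2] = +1045.8372 N (tension)
  F[1-3] = -1008.9745 N (compression)
  F[2-3] = -1099.9468 N (compression)
  F[2-4] = +1340.7363 N (tension)
  F[3-4] = -2622.2888 N (compression)
  F[3-5] = -0.0000 N (compression)
  F[4-5] = -0.0000 N (compression)
  Rx@0 = +312.2900 N
  Ry@0 = +894.6252 N
  Ry@4 = +2253.6248 N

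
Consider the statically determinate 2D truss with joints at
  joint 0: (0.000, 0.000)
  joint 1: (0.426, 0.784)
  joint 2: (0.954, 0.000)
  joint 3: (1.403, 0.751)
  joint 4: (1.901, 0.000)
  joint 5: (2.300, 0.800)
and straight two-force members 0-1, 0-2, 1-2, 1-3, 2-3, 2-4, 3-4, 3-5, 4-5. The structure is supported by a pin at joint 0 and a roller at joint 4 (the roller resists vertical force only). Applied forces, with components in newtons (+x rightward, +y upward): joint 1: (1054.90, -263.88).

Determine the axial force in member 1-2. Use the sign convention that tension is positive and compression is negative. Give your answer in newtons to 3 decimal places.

N=6 nodes, M=9 members, R=3 reactions → 2N=12, M+R=12
member 0 (0-1): L=0.8923, (cx,cy)=(0.4774,0.8787)
member 1 (0-2): L=0.9540, (cx,cy)=(1.0000,0.0000)
member 2 (1-2): L=0.9452, (cx,cy)=(0.5586,-0.8294)
member 3 (1-3): L=0.9776, (cx,cy)=(0.9994,-0.0338)
member 4 (2-3): L=0.8750, (cx,cy)=(0.5132,0.8583)
member 5 (2-4): L=0.9470, (cx,cy)=(1.0000,0.0000)
member 6 (3-4): L=0.9011, (cx,cy)=(0.5526,-0.8334)
member 7 (3-5): L=0.8983, (cx,cy)=(0.9985,0.0545)
member 8 (4-5): L=0.8940, (cx,cy)=(0.4463,0.8949)
solve A·x = −loads:
  F[0-1] = +262.1130 N (tension)
  F[0-2] = +929.7573 N (tension)
  F[1-2] = -570.9387 N (compression)
  F[1-3] = -611.1790 N (compression)
  F[2-3] = +551.7400 N (tension)
  F[2-4] = +327.7050 N (tension)
  F[3-4] = -592.9704 N (compression)
  F[3-5] = +0.0000 N (tension)
  F[4-5] = -0.0000 N (compression)
  Rx@0 = -1054.9000 N
  Ry@0 = -230.3096 N
  Ry@4 = +494.1896 N

-570.939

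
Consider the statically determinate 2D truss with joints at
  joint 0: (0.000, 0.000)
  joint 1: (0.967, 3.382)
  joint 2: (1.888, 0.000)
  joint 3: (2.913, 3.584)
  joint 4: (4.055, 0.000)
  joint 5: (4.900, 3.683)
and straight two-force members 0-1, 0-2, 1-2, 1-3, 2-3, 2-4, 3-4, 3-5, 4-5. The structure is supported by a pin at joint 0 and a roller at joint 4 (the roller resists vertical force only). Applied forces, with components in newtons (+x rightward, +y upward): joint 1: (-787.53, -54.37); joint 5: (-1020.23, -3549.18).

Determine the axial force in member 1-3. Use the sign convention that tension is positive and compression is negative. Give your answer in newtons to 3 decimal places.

301.274

N=6 nodes, M=9 members, R=3 reactions → 2N=12, M+R=12
member 0 (0-1): L=3.5175, (cx,cy)=(0.2749,0.9615)
member 1 (0-2): L=1.8880, (cx,cy)=(1.0000,0.0000)
member 2 (1-2): L=3.5052, (cx,cy)=(0.2628,-0.9649)
member 3 (1-3): L=1.9565, (cx,cy)=(0.9947,0.1032)
member 4 (2-3): L=3.7277, (cx,cy)=(0.2750,0.9615)
member 5 (2-4): L=2.1670, (cx,cy)=(1.0000,0.0000)
member 6 (3-4): L=3.7615, (cx,cy)=(0.3036,-0.9528)
member 7 (3-5): L=1.9895, (cx,cy)=(0.9988,0.0498)
member 8 (4-5): L=3.7787, (cx,cy)=(0.2236,0.9747)
solve A·x = −loads:
  F[0-1] = -920.7464 N (compression)
  F[0-2] = -1554.6387 N (compression)
  F[1-2] = +893.3979 N (tension)
  F[1-3] = +301.2737 N (tension)
  F[2-3] = -896.5661 N (compression)
  F[2-4] = -1073.3656 N (compression)
  F[3-4] = +861.1684 N (tension)
  F[3-5] = -208.5723 N (compression)
  F[4-5] = -3630.7465 N (compression)
  Rx@0 = +1807.7600 N
  Ry@0 = +885.2703 N
  Ry@4 = +2718.2797 N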